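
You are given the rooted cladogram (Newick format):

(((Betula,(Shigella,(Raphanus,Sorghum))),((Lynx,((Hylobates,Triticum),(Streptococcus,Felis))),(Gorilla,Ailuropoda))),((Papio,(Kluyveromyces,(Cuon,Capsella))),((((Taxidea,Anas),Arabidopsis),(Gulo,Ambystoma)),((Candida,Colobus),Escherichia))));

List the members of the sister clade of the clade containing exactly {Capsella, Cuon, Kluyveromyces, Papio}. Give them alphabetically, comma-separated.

Ambystoma, Anas, Arabidopsis, Candida, Colobus, Escherichia, Gulo, Taxidea

The clade containing exactly {Capsella, Cuon, Kluyveromyces, Papio} attaches to the tree at the node subtending ((Papio,(Kluyveromyces,(Cuon,Capsella))),((((Taxidea,Anas),Arabidopsis),(Gulo,Ambystoma)),((Candida,Colobus),Escherichia))).
The other lineage descending from that same node — the sister group — is ((((Taxidea,Anas),Arabidopsis),(Gulo,Ambystoma)),((Candida,Colobus),Escherichia)); its 8 tips in alphabetical order are the answer.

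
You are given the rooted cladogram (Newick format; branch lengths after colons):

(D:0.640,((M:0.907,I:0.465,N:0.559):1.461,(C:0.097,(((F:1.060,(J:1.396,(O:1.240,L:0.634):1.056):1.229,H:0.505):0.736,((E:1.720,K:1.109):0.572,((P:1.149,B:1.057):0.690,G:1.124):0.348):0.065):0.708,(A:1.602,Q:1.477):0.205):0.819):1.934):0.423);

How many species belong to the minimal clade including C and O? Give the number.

The MRCA of C and O is the node subtending (C,(((F,(J,(O,L)),H),((E,K),((P,B),G))),(A,Q))).
That clade contains 13 terminal taxa: A, B, C, E, F, G, H, J, K, L, O, P, Q.

13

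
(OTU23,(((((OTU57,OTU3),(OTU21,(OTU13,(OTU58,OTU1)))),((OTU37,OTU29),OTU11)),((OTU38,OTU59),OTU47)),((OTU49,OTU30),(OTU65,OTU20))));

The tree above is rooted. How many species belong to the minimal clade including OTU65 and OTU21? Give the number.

The MRCA of OTU65 and OTU21 is the node subtending (((((OTU57,OTU3),(OTU21,(OTU13,(OTU58,OTU1)))),((OTU37,OTU29),OTU11)),((OTU38,OTU59),OTU47)),((OTU49,OTU30),(OTU65,OTU20))).
That clade contains 16 terminal taxa: OTU1, OTU11, OTU13, OTU20, OTU21, OTU29, OTU3, OTU30, OTU37, OTU38, OTU47, OTU49, OTU57, OTU58, OTU59, OTU65.

16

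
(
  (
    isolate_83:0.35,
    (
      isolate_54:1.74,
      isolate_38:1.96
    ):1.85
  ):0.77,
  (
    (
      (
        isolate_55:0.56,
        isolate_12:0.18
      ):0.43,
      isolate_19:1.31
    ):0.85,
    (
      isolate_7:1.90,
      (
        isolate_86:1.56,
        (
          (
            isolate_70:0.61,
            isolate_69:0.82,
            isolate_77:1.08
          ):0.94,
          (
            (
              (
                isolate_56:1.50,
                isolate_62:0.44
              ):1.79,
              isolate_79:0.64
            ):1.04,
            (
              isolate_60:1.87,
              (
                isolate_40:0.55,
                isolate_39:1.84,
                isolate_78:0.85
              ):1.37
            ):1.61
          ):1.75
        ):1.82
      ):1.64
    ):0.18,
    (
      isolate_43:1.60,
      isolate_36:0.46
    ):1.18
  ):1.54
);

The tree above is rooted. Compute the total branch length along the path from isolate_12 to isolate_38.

7.58

The path runs isolate_12 → … → MRCA → … → isolate_38; the MRCA is the root of the tree.
Branch lengths along that path: 0.18 + 0.43 + 0.85 + 1.54 + 0.77 + 1.85 + 1.96 = 7.58.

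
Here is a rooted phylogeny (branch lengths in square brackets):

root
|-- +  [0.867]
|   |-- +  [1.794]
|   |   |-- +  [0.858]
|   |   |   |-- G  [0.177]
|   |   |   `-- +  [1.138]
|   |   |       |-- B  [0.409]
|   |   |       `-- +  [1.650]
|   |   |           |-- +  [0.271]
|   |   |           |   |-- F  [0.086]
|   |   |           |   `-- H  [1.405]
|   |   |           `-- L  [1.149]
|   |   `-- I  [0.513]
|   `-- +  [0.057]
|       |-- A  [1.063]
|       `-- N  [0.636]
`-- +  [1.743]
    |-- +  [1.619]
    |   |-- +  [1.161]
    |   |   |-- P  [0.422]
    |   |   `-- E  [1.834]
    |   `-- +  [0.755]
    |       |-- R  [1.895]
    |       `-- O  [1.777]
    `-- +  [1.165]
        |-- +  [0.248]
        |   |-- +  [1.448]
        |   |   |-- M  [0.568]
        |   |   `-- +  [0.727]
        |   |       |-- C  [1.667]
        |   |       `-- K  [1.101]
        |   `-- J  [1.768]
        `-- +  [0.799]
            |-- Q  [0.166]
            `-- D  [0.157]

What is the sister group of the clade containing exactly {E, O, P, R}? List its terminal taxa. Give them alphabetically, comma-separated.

C, D, J, K, M, Q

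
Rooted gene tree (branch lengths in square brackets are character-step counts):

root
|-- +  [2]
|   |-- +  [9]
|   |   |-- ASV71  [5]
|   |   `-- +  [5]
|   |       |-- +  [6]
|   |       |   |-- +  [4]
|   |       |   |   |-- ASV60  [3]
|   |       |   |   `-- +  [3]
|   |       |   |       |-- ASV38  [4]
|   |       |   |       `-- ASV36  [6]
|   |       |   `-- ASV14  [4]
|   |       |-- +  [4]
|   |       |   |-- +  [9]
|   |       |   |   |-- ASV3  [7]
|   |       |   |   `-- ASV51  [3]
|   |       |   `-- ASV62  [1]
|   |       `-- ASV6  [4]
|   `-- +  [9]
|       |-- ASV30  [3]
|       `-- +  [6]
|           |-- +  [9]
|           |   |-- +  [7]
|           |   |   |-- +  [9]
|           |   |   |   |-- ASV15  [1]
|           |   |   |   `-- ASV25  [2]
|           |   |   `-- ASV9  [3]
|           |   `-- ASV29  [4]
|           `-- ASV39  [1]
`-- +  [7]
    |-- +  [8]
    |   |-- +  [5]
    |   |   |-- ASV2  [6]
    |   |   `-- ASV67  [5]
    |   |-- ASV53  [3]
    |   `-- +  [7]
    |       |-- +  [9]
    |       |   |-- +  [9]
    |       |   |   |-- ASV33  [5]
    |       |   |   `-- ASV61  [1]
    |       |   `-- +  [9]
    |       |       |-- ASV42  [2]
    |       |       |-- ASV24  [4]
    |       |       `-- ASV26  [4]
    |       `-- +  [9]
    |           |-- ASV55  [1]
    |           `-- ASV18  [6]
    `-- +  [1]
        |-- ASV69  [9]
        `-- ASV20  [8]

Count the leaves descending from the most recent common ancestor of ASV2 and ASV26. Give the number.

The MRCA of ASV2 and ASV26 is the node subtending ((ASV2,ASV67),ASV53,(((ASV33,ASV61),(ASV42,ASV24,ASV26)),(ASV55,ASV18))).
That clade contains 10 terminal taxa: ASV18, ASV2, ASV24, ASV26, ASV33, ASV42, ASV53, ASV55, ASV61, ASV67.

10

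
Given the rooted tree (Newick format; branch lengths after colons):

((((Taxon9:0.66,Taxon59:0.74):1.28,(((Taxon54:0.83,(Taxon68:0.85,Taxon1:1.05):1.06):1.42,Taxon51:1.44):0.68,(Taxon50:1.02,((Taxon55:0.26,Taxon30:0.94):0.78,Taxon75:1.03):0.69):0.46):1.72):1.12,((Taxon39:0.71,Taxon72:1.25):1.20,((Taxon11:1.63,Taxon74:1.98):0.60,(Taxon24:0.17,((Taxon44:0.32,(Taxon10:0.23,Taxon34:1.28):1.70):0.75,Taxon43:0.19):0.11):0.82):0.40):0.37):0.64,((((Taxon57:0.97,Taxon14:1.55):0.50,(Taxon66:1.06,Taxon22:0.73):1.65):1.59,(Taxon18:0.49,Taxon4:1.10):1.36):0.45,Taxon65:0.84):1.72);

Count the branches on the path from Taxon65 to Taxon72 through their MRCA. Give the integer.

6

The MRCA of Taxon65 and Taxon72 is the root of the tree.
From Taxon65 up to that node: 2 branches. From Taxon72 up to the same node: 4 branches. Total: 2 + 4 = 6.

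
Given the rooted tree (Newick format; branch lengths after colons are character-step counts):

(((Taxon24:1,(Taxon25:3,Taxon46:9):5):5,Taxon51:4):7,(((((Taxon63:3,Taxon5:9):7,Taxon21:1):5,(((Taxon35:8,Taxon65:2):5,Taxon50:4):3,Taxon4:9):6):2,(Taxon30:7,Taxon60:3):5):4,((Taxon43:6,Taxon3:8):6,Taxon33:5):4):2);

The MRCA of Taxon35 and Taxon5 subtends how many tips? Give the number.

The MRCA of Taxon35 and Taxon5 is the node subtending (((Taxon63,Taxon5),Taxon21),(((Taxon35,Taxon65),Taxon50),Taxon4)).
That clade contains 7 terminal taxa: Taxon21, Taxon35, Taxon4, Taxon5, Taxon50, Taxon63, Taxon65.

7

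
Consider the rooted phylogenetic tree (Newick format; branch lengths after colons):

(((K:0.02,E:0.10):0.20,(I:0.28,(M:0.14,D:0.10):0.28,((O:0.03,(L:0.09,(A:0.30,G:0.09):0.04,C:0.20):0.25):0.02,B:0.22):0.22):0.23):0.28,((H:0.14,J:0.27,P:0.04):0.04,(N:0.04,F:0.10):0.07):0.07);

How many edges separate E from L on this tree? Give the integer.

7

The MRCA of E and L is the node subtending ((K,E),(I,(M,D),((O,(L,(A,G),C)),B))).
From E up to that node: 2 branches. From L up to the same node: 5 branches. Total: 2 + 5 = 7.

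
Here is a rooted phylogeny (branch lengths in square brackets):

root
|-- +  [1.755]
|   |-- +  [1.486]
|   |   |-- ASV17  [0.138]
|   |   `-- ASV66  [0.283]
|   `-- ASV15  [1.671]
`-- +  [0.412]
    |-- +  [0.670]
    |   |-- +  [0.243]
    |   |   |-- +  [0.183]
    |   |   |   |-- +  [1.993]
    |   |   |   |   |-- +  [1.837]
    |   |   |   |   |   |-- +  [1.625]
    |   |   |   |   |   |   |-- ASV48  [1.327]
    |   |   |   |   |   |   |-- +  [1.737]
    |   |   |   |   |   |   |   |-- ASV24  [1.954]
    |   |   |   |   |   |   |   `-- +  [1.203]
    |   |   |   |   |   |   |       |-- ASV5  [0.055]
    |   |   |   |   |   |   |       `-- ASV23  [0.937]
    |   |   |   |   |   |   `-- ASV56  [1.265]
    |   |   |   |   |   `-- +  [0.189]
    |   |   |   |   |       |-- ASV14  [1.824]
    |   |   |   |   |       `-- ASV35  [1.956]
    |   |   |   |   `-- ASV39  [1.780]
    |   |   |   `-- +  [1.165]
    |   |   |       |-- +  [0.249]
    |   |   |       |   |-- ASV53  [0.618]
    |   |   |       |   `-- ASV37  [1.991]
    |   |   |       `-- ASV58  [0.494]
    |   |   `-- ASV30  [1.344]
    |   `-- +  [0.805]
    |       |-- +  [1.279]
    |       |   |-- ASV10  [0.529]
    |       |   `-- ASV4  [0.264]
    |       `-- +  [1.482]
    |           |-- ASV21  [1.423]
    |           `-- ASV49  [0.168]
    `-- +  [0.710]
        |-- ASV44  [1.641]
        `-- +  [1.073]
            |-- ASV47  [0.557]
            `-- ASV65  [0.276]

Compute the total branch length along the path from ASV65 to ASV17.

5.850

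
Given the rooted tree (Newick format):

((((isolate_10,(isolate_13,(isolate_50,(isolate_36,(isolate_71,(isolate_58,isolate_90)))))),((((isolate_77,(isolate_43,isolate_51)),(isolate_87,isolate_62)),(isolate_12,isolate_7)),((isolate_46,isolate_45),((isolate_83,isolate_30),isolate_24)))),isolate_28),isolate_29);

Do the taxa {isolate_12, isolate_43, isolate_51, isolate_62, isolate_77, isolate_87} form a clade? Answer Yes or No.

The MRCA of the listed taxa subtends (((isolate_77,(isolate_43,isolate_51)),(isolate_87,isolate_62)),(isolate_12,isolate_7)).
That clade also contains isolate_7, which is not in the proposed group, so the group is not monophyletic.

No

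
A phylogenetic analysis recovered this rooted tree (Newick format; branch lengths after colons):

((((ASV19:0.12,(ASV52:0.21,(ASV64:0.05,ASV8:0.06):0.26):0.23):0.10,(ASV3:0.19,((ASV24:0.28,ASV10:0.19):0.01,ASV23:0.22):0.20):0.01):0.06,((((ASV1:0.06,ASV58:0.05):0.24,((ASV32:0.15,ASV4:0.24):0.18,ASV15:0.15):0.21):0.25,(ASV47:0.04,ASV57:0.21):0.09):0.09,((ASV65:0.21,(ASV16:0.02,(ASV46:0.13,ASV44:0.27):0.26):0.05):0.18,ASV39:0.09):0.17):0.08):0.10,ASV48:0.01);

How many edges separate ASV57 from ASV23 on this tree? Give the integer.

8

The MRCA of ASV57 and ASV23 is the node subtending (((ASV19,(ASV52,(ASV64,ASV8))),(ASV3,((ASV24,ASV10),ASV23))),((((ASV1,ASV58),((ASV32,ASV4),ASV15)),(ASV47,ASV57)),((ASV65,(ASV16,(ASV46,ASV44))),ASV39))).
From ASV57 up to that node: 4 branches. From ASV23 up to the same node: 4 branches. Total: 4 + 4 = 8.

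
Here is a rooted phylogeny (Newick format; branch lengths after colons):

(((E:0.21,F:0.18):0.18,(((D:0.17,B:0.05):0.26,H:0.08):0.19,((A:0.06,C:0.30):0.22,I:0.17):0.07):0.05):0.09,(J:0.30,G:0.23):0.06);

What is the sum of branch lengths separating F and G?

0.74

The path runs F → … → MRCA → … → G; the MRCA is the root of the tree.
Branch lengths along that path: 0.18 + 0.18 + 0.09 + 0.06 + 0.23 = 0.74.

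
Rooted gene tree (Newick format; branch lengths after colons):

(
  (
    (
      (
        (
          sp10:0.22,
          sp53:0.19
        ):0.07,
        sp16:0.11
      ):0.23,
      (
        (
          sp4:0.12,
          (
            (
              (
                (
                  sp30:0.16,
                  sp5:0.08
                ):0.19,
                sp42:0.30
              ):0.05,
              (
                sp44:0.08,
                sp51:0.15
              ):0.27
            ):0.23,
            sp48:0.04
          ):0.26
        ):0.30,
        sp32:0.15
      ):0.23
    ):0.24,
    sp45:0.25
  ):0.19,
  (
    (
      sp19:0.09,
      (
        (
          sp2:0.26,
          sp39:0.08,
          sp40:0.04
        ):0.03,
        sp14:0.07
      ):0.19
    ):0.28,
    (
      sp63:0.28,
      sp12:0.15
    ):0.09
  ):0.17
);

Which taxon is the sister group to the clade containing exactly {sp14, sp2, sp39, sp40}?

sp19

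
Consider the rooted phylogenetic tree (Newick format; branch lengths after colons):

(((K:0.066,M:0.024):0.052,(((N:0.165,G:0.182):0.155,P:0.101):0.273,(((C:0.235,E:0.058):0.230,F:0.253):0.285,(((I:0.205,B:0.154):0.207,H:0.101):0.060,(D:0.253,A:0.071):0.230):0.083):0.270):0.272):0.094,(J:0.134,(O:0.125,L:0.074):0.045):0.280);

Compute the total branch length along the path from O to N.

1.409

The path runs O → … → MRCA → … → N; the MRCA is the root of the tree.
Branch lengths along that path: 0.125 + 0.045 + 0.280 + 0.094 + 0.272 + 0.273 + 0.155 + 0.165 = 1.409.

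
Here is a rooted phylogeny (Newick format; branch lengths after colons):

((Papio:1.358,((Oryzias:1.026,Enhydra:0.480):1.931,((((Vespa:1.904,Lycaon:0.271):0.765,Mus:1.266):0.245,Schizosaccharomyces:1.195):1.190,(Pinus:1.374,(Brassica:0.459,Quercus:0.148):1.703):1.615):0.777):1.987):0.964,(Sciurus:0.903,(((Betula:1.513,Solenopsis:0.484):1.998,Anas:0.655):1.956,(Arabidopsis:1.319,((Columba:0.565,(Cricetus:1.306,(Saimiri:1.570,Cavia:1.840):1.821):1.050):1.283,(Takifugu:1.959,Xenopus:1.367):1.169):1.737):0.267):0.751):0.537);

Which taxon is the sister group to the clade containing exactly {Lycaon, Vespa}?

Mus

The clade containing exactly {Lycaon, Vespa} attaches to the tree at the node subtending ((Vespa,Lycaon),Mus).
The other lineage descending from that same node — the sister group — is the single tip Mus.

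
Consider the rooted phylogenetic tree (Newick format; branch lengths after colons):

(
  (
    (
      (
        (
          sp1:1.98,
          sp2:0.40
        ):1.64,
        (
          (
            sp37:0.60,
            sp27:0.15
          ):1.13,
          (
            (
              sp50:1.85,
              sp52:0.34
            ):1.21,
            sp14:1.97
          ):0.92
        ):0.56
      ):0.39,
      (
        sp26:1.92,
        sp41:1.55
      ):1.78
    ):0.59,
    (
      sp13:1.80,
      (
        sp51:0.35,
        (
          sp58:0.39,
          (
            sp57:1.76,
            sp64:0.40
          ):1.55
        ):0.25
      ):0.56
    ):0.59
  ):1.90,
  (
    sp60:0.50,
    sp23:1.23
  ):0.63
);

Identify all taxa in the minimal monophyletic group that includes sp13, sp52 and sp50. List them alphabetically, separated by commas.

sp1, sp13, sp14, sp2, sp26, sp27, sp37, sp41, sp50, sp51, sp52, sp57, sp58, sp64

Tracing sp13: it sits inside (sp13,(sp51,(sp58,(sp57,sp64)))).
Tracing sp52: it sits inside (sp50,sp52).
Tracing sp50: it sits inside (sp50,sp52).
The smallest clade enclosing all 3 is ((((sp1,sp2),((sp37,sp27),((sp50,sp52),sp14))),(sp26,sp41)),(sp13,(sp51,(sp58,(sp57,sp64))))); the answer is its 14 terminal taxa in alphabetical order.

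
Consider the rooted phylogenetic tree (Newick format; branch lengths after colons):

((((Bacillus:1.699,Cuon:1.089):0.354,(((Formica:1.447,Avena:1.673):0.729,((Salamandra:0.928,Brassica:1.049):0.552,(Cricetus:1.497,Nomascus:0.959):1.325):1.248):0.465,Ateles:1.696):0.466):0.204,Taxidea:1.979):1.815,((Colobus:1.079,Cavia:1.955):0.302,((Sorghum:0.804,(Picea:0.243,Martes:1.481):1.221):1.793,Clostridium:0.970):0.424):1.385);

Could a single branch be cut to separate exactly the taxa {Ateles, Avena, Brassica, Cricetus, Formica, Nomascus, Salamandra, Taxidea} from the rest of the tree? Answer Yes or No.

No

The MRCA of the listed taxa subtends (((Bacillus,Cuon),(((Formica,Avena),((Salamandra,Brassica),(Cricetus,Nomascus))),Ateles)),Taxidea).
That clade also contains Bacillus, Cuon, which are not in the proposed group, so the group is not monophyletic.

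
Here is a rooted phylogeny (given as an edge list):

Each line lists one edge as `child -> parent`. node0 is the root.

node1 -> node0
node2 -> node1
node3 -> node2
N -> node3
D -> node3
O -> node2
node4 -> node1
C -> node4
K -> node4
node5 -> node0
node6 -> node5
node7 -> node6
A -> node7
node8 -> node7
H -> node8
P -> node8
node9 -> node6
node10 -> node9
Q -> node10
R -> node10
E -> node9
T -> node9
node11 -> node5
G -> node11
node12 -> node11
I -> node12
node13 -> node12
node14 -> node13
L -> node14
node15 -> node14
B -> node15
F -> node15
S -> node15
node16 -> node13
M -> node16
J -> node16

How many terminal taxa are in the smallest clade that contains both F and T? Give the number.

The MRCA of F and T is the node subtending (((A,(H,P)),((Q,R),E,T)),(G,(I,((L,(B,F,S)),(M,J))))).
That clade contains 15 terminal taxa: A, B, E, F, G, H, I, J, L, M, P, Q, R, S, T.

15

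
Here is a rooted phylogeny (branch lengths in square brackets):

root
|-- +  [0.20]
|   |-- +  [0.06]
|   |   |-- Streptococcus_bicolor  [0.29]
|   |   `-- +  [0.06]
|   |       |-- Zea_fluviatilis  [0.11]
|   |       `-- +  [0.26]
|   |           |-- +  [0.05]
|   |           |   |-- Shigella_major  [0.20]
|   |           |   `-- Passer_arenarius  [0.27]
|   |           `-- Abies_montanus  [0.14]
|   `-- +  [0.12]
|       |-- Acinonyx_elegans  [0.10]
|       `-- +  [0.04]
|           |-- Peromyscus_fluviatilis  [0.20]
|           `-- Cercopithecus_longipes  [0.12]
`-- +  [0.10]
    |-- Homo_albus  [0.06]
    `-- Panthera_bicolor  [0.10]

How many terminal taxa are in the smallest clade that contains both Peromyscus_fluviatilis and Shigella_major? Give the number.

8

The MRCA of Peromyscus_fluviatilis and Shigella_major is the node subtending ((Streptococcus_bicolor,(Zea_fluviatilis,((Shigella_major,Passer_arenarius),Abies_montanus))),(Acinonyx_elegans,(Peromyscus_fluviatilis,Cercopithecus_longipes))).
That clade contains 8 terminal taxa: Abies_montanus, Acinonyx_elegans, Cercopithecus_longipes, Passer_arenarius, Peromyscus_fluviatilis, Shigella_major, Streptococcus_bicolor, Zea_fluviatilis.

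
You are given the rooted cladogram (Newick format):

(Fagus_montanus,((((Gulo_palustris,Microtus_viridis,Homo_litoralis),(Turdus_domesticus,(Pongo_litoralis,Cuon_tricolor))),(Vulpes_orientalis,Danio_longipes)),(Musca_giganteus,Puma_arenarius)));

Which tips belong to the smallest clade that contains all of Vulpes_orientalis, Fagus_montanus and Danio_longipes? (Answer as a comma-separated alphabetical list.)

Tracing Vulpes_orientalis: it sits inside (Vulpes_orientalis,Danio_longipes).
Tracing Fagus_montanus: it attaches directly to the root.
Tracing Danio_longipes: it sits inside (Vulpes_orientalis,Danio_longipes).
The smallest clade enclosing all 3 is the whole tree (their MRCA is the root), so the answer is all 11 tips in alphabetical order.

Cuon_tricolor, Danio_longipes, Fagus_montanus, Gulo_palustris, Homo_litoralis, Microtus_viridis, Musca_giganteus, Pongo_litoralis, Puma_arenarius, Turdus_domesticus, Vulpes_orientalis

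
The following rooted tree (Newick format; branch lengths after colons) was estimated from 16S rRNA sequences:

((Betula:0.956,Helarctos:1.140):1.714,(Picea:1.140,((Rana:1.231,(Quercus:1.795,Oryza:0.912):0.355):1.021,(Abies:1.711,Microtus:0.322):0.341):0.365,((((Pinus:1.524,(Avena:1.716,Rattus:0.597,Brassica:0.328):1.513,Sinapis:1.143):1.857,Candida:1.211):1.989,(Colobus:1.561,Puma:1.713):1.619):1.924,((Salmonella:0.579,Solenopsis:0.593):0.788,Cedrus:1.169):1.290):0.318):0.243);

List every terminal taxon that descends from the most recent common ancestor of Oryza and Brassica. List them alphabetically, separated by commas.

Abies, Avena, Brassica, Candida, Cedrus, Colobus, Microtus, Oryza, Picea, Pinus, Puma, Quercus, Rana, Rattus, Salmonella, Sinapis, Solenopsis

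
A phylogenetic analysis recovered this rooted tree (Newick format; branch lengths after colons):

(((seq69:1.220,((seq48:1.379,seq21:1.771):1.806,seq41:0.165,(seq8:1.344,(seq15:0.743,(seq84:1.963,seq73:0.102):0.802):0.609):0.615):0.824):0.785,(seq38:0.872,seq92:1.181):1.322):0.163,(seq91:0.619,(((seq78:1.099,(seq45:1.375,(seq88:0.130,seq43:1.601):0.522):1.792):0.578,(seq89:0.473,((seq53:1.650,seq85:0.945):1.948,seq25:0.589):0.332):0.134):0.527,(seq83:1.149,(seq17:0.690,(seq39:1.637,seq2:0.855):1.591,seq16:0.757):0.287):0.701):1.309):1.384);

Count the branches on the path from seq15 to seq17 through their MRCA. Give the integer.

The MRCA of seq15 and seq17 is the root of the tree.
From seq15 up to that node: 6 branches. From seq17 up to the same node: 5 branches. Total: 6 + 5 = 11.

11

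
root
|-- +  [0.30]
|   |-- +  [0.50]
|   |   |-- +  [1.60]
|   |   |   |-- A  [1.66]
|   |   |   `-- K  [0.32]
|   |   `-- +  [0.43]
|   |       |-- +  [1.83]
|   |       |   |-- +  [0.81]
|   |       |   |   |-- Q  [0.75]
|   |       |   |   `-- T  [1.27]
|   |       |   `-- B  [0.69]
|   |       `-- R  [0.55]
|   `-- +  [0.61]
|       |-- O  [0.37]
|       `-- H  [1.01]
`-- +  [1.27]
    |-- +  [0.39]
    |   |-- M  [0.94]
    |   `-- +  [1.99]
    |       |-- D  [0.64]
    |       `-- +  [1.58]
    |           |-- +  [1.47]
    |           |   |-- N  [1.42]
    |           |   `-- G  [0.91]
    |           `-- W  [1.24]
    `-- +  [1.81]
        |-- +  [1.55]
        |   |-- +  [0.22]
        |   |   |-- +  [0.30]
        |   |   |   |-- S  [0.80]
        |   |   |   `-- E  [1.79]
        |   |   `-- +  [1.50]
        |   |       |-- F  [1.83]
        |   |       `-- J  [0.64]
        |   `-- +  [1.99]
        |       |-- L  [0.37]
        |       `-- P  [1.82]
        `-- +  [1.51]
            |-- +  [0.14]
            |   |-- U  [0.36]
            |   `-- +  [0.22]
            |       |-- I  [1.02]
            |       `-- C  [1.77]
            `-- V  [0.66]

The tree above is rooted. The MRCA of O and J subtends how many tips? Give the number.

The MRCA of O and J is the root, so the clade is the entire tree.
That clade contains 23 terminal taxa: A, B, C, D, E, F, G, H, I, J, K, L, M, N, O, P, Q, R, S, T, U, V, W.

23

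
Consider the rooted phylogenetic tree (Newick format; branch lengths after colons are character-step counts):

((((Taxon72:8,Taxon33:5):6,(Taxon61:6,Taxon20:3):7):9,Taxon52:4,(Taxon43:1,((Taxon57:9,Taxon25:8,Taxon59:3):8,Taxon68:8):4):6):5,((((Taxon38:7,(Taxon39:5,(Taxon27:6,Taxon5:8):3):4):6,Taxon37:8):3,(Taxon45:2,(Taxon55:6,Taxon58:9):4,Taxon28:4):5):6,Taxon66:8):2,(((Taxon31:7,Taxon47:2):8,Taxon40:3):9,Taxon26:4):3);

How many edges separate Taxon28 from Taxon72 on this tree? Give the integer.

8

The MRCA of Taxon28 and Taxon72 is the root of the tree.
From Taxon28 up to that node: 4 branches. From Taxon72 up to the same node: 4 branches. Total: 4 + 4 = 8.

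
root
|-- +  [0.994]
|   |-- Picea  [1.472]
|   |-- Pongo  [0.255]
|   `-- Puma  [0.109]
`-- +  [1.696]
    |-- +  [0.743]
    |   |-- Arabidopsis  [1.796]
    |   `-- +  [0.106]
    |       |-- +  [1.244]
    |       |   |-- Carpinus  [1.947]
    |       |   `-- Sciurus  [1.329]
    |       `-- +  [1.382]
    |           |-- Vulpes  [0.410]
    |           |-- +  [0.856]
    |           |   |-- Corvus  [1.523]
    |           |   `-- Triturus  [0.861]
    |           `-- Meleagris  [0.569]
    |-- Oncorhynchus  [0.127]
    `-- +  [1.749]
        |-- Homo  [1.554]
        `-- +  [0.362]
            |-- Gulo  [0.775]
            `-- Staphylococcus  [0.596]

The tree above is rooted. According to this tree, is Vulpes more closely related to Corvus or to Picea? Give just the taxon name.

Corvus

The MRCA of Vulpes and Corvus subtends (Vulpes,(Corvus,Triturus),Meleagris) (4 taxa).
The MRCA of Vulpes and Picea is the root, subtending the entire tree (14 taxa).
The first is nested inside the second, so Vulpes shares a more recent common ancestor with Corvus.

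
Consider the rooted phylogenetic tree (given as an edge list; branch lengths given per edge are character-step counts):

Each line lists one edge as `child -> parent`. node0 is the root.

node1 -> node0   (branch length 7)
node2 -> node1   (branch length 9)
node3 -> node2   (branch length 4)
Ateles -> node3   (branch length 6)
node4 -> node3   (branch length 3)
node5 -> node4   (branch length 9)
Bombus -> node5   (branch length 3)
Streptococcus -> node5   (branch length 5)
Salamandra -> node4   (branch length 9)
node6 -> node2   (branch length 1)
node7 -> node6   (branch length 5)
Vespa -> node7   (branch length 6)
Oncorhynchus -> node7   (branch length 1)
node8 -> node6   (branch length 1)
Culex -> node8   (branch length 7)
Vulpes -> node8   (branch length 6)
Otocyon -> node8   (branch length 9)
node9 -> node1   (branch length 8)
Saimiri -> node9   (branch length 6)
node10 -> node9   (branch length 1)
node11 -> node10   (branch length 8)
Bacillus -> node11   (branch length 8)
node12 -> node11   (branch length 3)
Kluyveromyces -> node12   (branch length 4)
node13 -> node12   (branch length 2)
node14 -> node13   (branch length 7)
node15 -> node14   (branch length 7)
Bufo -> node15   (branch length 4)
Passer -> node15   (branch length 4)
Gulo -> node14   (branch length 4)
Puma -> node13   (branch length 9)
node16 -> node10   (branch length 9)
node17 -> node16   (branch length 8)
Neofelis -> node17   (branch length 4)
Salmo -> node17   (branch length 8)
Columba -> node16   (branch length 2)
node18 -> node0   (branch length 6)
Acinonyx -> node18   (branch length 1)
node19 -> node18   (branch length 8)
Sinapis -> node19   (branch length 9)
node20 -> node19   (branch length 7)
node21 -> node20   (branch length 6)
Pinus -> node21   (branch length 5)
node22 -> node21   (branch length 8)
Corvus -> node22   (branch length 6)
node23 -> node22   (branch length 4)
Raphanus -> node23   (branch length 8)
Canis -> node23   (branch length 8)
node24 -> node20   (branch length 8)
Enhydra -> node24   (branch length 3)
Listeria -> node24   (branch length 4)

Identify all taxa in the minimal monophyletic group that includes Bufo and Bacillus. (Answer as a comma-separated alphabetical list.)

Tracing Bufo: it sits inside (Bufo,Passer).
Tracing Bacillus: it sits inside (Bacillus,(Kluyveromyces,(((Bufo,Passer),Gulo),Puma))).
The smallest clade enclosing both is (Bacillus,(Kluyveromyces,(((Bufo,Passer),Gulo),Puma))); the answer is its 6 terminal taxa in alphabetical order.

Bacillus, Bufo, Gulo, Kluyveromyces, Passer, Puma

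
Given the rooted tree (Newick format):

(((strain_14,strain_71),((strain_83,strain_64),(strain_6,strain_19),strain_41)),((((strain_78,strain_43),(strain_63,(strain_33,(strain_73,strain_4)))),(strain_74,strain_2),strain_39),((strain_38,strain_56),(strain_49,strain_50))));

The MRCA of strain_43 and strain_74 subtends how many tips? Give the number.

The MRCA of strain_43 and strain_74 is the node subtending (((strain_78,strain_43),(strain_63,(strain_33,(strain_73,strain_4)))),(strain_74,strain_2),strain_39).
That clade contains 9 terminal taxa: strain_2, strain_33, strain_39, strain_4, strain_43, strain_63, strain_73, strain_74, strain_78.

9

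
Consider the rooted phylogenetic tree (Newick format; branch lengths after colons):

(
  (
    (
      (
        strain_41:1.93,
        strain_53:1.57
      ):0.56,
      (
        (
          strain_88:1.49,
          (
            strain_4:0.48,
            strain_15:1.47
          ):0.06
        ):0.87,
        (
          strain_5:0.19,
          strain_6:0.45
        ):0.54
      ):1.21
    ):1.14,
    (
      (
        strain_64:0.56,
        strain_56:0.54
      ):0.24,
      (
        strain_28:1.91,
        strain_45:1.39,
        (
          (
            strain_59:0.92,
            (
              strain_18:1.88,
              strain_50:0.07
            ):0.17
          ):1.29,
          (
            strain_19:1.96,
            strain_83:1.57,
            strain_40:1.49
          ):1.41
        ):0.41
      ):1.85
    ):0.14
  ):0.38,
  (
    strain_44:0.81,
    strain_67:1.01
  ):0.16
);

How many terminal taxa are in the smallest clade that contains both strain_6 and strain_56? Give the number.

17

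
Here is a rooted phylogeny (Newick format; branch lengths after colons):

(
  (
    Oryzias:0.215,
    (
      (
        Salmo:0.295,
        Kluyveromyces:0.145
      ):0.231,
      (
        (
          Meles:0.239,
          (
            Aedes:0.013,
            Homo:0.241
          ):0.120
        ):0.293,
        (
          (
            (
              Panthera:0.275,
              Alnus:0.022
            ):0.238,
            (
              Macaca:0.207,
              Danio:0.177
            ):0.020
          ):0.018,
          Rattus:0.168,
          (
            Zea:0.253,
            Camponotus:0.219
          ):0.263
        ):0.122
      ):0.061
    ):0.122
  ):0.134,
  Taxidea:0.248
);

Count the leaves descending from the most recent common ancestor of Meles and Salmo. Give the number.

12

The MRCA of Meles and Salmo is the node subtending ((Salmo,Kluyveromyces),((Meles,(Aedes,Homo)),(((Panthera,Alnus),(Macaca,Danio)),Rattus,(Zea,Camponotus)))).
That clade contains 12 terminal taxa: Aedes, Alnus, Camponotus, Danio, Homo, Kluyveromyces, Macaca, Meles, Panthera, Rattus, Salmo, Zea.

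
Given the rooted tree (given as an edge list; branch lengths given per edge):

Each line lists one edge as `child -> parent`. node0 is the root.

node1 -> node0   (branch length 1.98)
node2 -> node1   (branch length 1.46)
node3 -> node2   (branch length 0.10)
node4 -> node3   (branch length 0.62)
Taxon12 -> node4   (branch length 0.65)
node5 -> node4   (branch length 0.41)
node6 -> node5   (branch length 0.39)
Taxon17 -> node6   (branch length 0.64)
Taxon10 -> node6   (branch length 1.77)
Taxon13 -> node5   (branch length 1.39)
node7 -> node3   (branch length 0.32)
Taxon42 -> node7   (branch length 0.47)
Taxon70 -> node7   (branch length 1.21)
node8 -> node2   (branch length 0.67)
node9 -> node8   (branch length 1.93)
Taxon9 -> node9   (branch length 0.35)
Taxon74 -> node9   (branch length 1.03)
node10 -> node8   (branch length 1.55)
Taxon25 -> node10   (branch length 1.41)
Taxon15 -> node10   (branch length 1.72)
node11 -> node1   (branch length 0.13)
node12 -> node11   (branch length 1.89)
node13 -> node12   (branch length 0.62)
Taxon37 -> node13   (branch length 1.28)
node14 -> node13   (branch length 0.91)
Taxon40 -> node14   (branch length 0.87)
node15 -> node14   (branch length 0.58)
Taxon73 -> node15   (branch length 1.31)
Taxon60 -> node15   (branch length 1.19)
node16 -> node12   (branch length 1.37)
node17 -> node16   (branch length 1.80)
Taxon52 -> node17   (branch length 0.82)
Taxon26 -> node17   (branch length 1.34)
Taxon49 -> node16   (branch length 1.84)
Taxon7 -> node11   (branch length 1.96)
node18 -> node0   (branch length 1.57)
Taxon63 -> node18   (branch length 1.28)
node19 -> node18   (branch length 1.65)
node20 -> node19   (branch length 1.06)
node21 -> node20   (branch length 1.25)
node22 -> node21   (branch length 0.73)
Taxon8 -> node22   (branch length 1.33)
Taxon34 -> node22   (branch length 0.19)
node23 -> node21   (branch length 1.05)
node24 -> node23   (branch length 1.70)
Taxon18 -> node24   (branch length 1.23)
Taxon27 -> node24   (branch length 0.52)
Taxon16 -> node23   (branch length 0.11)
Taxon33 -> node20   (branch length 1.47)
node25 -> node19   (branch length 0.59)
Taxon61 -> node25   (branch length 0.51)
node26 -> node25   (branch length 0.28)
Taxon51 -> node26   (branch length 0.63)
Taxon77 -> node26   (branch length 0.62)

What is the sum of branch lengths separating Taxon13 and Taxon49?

The path runs Taxon13 → … → MRCA → … → Taxon49; the MRCA is the node subtending ((((Taxon12,((Taxon17,Taxon10),Taxon13)),(Taxon42,Taxon70)),((Taxon9,Taxon74),(Taxon25,Taxon15))),(((Taxon37,(Taxon40,(Taxon73,Taxon60))),((Taxon52,Taxon26),Taxon49)),Taxon7)).
Branch lengths along that path: 1.39 + 0.41 + 0.62 + 0.10 + 1.46 + 0.13 + 1.89 + 1.37 + 1.84 = 9.21.

9.21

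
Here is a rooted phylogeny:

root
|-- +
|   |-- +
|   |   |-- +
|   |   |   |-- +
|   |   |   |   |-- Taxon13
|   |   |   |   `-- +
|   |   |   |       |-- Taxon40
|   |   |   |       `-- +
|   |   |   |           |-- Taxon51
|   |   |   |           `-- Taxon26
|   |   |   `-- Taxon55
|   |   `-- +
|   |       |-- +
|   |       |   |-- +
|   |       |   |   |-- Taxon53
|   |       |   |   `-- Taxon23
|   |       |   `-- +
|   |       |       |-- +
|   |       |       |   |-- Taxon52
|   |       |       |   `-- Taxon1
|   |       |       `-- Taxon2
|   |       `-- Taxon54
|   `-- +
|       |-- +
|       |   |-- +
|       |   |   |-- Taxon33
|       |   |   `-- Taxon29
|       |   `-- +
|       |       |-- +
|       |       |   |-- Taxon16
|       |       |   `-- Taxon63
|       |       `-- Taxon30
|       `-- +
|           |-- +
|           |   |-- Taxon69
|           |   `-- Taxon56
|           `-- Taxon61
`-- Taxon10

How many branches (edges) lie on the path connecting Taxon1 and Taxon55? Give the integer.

The MRCA of Taxon1 and Taxon55 is the node subtending (((Taxon13,(Taxon40,(Taxon51,Taxon26))),Taxon55),(((Taxon53,Taxon23),((Taxon52,Taxon1),Taxon2)),Taxon54)).
From Taxon1 up to that node: 5 branches. From Taxon55 up to the same node: 2 branches. Total: 5 + 2 = 7.

7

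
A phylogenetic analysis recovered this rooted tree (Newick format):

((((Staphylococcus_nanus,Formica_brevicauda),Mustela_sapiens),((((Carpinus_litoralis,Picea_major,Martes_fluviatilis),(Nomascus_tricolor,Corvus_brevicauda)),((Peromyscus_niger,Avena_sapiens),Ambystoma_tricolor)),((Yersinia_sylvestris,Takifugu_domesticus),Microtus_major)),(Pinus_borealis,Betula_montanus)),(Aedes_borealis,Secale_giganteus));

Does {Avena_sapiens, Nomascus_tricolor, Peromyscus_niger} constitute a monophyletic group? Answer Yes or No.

The MRCA of the listed taxa subtends (((Carpinus_litoralis,Picea_major,Martes_fluviatilis),(Nomascus_tricolor,Corvus_brevicauda)),((Peromyscus_niger,Avena_sapiens),Ambystoma_tricolor)).
That clade also contains Ambystoma_tricolor, Carpinus_litoralis, Corvus_brevicauda, Martes_fluviatilis, Picea_major, which are not in the proposed group, so the group is not monophyletic.

No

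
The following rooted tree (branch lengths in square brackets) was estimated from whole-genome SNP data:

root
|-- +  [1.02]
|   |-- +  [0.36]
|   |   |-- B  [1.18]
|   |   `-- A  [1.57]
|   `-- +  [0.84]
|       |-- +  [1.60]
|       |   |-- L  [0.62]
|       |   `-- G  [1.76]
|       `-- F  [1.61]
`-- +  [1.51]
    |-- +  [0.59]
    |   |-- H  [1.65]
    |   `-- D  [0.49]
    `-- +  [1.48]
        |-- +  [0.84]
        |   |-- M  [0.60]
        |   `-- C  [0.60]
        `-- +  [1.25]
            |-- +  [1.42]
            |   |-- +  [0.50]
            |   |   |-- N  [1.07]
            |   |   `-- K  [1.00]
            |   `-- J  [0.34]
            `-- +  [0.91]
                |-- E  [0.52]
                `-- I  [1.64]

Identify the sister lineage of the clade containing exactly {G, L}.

The clade containing exactly {G, L} attaches to the tree at the node subtending ((L,G),F).
The other lineage descending from that same node — the sister group — is the single tip F.

F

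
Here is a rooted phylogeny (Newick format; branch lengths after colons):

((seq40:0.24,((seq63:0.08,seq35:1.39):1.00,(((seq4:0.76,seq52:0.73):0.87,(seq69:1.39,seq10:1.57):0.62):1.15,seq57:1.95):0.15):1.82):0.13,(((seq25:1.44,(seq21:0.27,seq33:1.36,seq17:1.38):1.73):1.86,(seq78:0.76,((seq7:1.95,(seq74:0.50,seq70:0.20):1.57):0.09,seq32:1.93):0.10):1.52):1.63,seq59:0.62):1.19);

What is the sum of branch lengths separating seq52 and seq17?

12.64

The path runs seq52 → … → MRCA → … → seq17; the MRCA is the root of the tree.
Branch lengths along that path: 0.73 + 0.87 + 1.15 + 0.15 + 1.82 + 0.13 + 1.19 + 1.63 + 1.86 + 1.73 + 1.38 = 12.64.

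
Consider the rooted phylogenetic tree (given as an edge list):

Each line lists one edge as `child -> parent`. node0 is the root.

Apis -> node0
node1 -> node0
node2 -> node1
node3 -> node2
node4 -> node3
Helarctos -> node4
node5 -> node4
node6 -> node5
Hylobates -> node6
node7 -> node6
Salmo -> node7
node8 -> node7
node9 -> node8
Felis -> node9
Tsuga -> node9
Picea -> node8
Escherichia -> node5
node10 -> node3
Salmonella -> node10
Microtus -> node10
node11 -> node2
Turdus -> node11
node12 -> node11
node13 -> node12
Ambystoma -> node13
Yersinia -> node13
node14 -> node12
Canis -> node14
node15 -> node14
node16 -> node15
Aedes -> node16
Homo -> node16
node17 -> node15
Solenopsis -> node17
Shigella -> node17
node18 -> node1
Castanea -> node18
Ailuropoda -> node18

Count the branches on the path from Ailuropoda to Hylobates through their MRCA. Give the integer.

8

The MRCA of Ailuropoda and Hylobates is the node subtending ((((Helarctos,((Hylobates,(Salmo,((Felis,Tsuga),Picea))),Escherichia)),(Salmonella,Microtus)),(Turdus,((Ambystoma,Yersinia),(Canis,((Aedes,Homo),(Solenopsis,Shigella)))))),(Castanea,Ailuropoda)).
From Ailuropoda up to that node: 2 branches. From Hylobates up to the same node: 6 branches. Total: 2 + 6 = 8.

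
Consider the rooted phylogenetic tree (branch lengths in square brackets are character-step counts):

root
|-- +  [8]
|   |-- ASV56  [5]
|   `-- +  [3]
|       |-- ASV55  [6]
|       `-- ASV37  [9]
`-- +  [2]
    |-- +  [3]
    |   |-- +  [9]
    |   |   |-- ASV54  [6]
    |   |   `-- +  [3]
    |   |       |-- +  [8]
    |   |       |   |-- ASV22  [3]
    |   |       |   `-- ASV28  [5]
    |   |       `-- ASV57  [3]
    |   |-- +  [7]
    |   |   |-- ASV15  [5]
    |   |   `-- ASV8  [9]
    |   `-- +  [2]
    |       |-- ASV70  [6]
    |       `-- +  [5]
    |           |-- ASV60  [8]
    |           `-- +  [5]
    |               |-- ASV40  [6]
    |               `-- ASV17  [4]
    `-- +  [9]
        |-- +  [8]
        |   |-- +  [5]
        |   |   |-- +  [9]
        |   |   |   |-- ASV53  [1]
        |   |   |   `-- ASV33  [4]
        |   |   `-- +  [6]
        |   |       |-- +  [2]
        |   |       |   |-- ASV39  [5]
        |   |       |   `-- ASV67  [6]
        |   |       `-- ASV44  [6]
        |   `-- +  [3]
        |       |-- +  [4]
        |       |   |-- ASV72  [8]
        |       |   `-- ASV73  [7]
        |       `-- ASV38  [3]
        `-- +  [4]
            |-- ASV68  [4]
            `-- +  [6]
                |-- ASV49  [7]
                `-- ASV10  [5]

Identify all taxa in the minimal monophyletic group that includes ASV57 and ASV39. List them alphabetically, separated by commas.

ASV10, ASV15, ASV17, ASV22, ASV28, ASV33, ASV38, ASV39, ASV40, ASV44, ASV49, ASV53, ASV54, ASV57, ASV60, ASV67, ASV68, ASV70, ASV72, ASV73, ASV8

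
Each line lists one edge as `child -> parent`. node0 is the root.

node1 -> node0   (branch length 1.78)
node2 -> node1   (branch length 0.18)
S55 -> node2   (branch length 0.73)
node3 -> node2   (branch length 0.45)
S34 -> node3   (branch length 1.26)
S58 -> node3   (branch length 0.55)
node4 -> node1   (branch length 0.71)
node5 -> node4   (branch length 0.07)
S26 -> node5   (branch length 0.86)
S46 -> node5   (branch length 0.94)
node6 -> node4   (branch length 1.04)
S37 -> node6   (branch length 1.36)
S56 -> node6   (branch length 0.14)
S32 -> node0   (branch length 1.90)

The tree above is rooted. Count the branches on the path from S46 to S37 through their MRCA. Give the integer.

The MRCA of S46 and S37 is the node subtending ((S26,S46),(S37,S56)).
From S46 up to that node: 2 branches. From S37 up to the same node: 2 branches. Total: 2 + 2 = 4.

4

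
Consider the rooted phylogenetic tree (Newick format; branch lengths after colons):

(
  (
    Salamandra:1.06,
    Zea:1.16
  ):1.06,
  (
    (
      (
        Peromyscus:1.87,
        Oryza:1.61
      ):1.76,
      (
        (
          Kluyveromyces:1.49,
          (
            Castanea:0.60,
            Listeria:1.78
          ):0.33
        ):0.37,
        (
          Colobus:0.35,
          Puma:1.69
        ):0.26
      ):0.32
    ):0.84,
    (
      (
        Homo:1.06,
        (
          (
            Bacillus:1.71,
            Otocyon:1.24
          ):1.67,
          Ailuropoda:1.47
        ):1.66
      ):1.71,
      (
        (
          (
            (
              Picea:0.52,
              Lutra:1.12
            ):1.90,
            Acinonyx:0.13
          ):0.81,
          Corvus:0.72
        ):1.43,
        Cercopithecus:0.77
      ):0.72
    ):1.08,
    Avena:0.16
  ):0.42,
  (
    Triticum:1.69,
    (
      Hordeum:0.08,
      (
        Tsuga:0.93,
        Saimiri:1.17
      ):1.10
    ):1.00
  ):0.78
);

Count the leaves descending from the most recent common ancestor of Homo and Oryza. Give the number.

The MRCA of Homo and Oryza is the node subtending (((Peromyscus,Oryza),((Kluyveromyces,(Castanea,Listeria)),(Colobus,Puma))),((Homo,((Bacillus,Otocyon),Ailuropoda)),((((Picea,Lutra),Acinonyx),Corvus),Cercopithecus)),Avena).
That clade contains 17 terminal taxa: Acinonyx, Ailuropoda, Avena, Bacillus, Castanea, Cercopithecus, Colobus, Corvus, Homo, Kluyveromyces, Listeria, Lutra, Oryza, Otocyon, Peromyscus, Picea, Puma.

17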